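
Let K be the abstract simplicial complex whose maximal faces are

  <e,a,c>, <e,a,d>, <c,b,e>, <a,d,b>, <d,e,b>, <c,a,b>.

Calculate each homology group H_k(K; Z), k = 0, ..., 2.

H_0 = Z,  H_1 = 0,  H_2 = Z.

Order the vertices as a < b < c < d < e. Listing each simplex with vertices in this order, K has dimension 2 with simplices:

  0-simplices (5): a, b, c, d, e
  1-simplices (9): ab, ac, ad, ae, bc, bd, be, ce, de
  2-simplices (6): abc, abd, ace, ade, bce, bde

Hence C_0 ≅ Z^5, C_1 ≅ Z^9, C_2 ≅ Z^6.

∂_1: C_1 → C_0 is given by ∂[p,q] = [q] − [p]. For instance
  ∂ce = e − c.
The resulting 5×9 matrix has rank 4, and its Smith normal form has invariant factors (1,1,1,1).

Boundary ∂_2: C_2 → C_1 acts by ∂[p,q,r] = [q,r] − [p,r] + [p,q]. For instance
  ∂bde = de − be + bd,
  ∂ace = ce − ae + ac.
This gives a 9×6 integer matrix of rank 5; reducing to Smith normal form yields diagonal entries (1,1,1,1,1).

From H_k ≅ ker(∂_k) / im(∂_{k+1}) we obtain:

  H_0: rank C_0 − rank ∂_1 = 5 − 4 = 1, and the invariant factors of ∂_1 are all 1, so H_0 = Z.
  H_1: rank ker ∂_1 − rank ∂_2 = (9 − 4) − 5 = 0, and the invariant factors of ∂_2 are all 1, so H_1 = 0.
  H_2: rank ker ∂_2 − rank ∂_3 = (6 − 5) − 0 = 1, and there is no ∂_3, so H_2 = Z.

As a check, the Euler characteristic is 5 − 9 + 6 = 2, which agrees with 1 − 0 + 1 = 2.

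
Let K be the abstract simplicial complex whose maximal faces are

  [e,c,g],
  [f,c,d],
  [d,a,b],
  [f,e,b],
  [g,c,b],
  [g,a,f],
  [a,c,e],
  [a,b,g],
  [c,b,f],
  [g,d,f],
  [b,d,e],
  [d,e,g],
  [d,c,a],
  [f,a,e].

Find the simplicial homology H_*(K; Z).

H_0 = Z,  H_1 = Z^2,  H_2 = Z.

K has 7 vertices, 21 edges, 14 triangles.
rank ∂_0 = 0, rank ∂_1 = 6 ⇒ b_0 = 7 − 0 − 6 = 1; all invariant factors of ∂_1 are 1 so no torsion. So H_0 ≅ Z.
rank ∂_1 = 6, rank ∂_2 = 13 ⇒ b_1 = 21 − 6 − 13 = 2; all invariant factors of ∂_2 are 1 so no torsion. So H_1 ≅ Z^2.
rank ∂_2 = 13, rank ∂_3 = 0 ⇒ b_2 = 14 − 13 − 0 = 1. So H_2 ≅ Z.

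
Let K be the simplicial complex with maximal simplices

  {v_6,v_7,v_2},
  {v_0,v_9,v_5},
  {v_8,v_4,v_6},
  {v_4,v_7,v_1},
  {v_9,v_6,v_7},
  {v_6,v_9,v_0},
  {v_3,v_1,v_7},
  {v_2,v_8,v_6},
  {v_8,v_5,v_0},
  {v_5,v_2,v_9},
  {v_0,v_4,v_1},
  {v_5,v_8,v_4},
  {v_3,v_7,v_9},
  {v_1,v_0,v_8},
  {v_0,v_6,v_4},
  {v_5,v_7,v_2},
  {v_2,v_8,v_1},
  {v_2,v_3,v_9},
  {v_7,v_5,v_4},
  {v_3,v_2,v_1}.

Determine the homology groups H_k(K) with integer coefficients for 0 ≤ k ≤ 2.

K has 10 vertices, 30 edges, 20 triangles.
rank ∂_0 = 0, rank ∂_1 = 9 ⇒ b_0 = 10 − 0 − 9 = 1; all invariant factors of ∂_1 are 1 so no torsion. So H_0 ≅ Z.
rank ∂_1 = 9, rank ∂_2 = 20 ⇒ b_1 = 30 − 9 − 20 = 1; ∂_2 has invariant factor(s) [2] giving torsion. So H_1 ≅ Z ⊕ Z_2.
rank ∂_2 = 20, rank ∂_3 = 0 ⇒ b_2 = 20 − 20 − 0 = 0. So H_2 ≅ 0.

H_0 ≅ Z,  H_1 ≅ Z ⊕ Z_2,  H_2 = 0.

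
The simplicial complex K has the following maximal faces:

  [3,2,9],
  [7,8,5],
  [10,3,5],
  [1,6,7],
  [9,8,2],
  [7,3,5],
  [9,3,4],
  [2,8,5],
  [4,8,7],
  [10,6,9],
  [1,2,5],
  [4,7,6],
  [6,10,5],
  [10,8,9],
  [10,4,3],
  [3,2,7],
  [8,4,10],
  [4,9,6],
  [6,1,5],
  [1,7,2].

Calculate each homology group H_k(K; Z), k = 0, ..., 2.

Order the vertices as 1 < 2 < 3 < 4 < 5 < 6 < 7 < 8 < 9 < 10. Listing each simplex with vertices in this order, K has dimension 2 with simplices:

  0-simplices (10): [1], [2], [3], [4], [5], [6], [7], [8], [9], [10]
  1-simplices (30): (30 of them)
  2-simplices (20): (20 of them)

Hence C_0 ≅ Z^10, C_1 ≅ Z^30, C_2 ≅ Z^20.

∂_1: C_1 → C_0 maps an edge to its endpoints' difference, ∂[p,q] = q − p. For instance
  ∂[6,10] = [10] − [6].
The resulting 10×30 matrix has rank 9, and its Smith normal form has invariant factors (1,1,1,1,1,1,1,1,1).

∂_2: C_2 → C_1 acts by ∂[p,q,r] = [q,r] − [p,r] + [p,q]. For instance
  ∂[4,6,7] = [6,7] − [4,7] + [4,6],
  ∂[8,9,10] = [9,10] − [8,10] + [8,9].
The 30×20 boundary matrix has rank 20 and Smith normal form diag(1,1,1,1,1,1,1,1,1,1,1,1,1,1,1,1,1,1,1,2).

Reading off H_k = ker ∂_k / im ∂_{k+1}:

  H_0: rank C_0 − rank ∂_1 = 10 − 9 = 1, and the invariant factors of ∂_1 are all 1, so H_0 ≅ Z.
  H_1: rank ker ∂_1 − rank ∂_2 = (30 − 9) − 20 = 1, and ∂_2 has invariant factor 2 > 1, so H_1 ≅ Z × Z/2.
  H_2: rank ker ∂_2 − rank ∂_3 = (20 − 20) − 0 = 0, and there is no ∂_3, so H_2 ≅ 0.

H_0 ≅ Z,  H_1 ≅ Z × Z/2,  H_2 = 0.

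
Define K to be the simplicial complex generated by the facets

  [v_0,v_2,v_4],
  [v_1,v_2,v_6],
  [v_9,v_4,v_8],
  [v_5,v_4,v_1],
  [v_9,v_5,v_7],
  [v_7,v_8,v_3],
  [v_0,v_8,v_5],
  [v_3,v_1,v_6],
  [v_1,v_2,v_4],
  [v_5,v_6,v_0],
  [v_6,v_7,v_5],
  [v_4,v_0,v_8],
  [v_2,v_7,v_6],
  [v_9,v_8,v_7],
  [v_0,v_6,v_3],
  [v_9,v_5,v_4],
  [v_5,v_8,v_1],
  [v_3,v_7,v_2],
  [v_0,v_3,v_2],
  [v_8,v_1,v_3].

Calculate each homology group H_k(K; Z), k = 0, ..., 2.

H_0 = Z,  H_1 = Z × Z/2,  H_2 = 0.

K has 10 vertices, 30 edges, 20 triangles.
rank ∂_0 = 0, rank ∂_1 = 9 ⇒ b_0 = 10 − 0 − 9 = 1; all invariant factors of ∂_1 are 1 so no torsion. So H_0 = Z.
rank ∂_1 = 9, rank ∂_2 = 20 ⇒ b_1 = 30 − 9 − 20 = 1; ∂_2 has invariant factor(s) [2] giving torsion. So H_1 = Z × Z/2.
rank ∂_2 = 20, rank ∂_3 = 0 ⇒ b_2 = 20 − 20 − 0 = 0. So H_2 = 0.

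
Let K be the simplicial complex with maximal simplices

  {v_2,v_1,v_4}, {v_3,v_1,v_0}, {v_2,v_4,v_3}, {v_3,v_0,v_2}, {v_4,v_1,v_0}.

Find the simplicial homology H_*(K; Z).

Take the total order v_0 < v_1 < v_2 < v_3 < v_4 on the vertex set. Then K (dimension 2) consists of the simplices:

  0-simplices (5): [v_0], [v_1], [v_2], [v_3], [v_4]
  1-simplices (10): [v_0,v_1], [v_0,v_2], [v_0,v_3], [v_0,v_4], [v_1,v_2], [v_1,v_3], [v_1,v_4], [v_2,v_3], [v_2,v_4], [v_3,v_4]
  2-simplices (5): [v_0,v_1,v_3], [v_0,v_1,v_4], [v_0,v_2,v_3], [v_1,v_2,v_4], [v_2,v_3,v_4]

Hence C_0 ≅ Z^5, C_1 ≅ Z^10, C_2 ≅ Z^5.

∂_1: C_1 → C_0 is given by ∂[p,q] = [q] − [p]. For instance
  ∂[v_0,v_1] = [v_1] − [v_0].
The resulting 5×10 matrix has rank 4, and its Smith normal form has invariant factors (1,1,1,1).

The boundary map ∂_2: C_2 → C_1 acts by ∂[p,q,r] = [q,r] − [p,r] + [p,q]. For instance
  ∂[v_1,v_2,v_4] = [v_2,v_4] − [v_1,v_4] + [v_1,v_2],
  ∂[v_2,v_3,v_4] = [v_3,v_4] − [v_2,v_4] + [v_2,v_3].
As a 10×5 matrix over Z this has rank 5, with invariant factors (1,1,1,1,1).

Computing H_k = (kernel of ∂_k) / (image of ∂_{k+1}):

  H_0: rank C_0 − rank ∂_1 = 5 − 4 = 1, and the invariant factors of ∂_1 are all 1, so H_0 = Z.
  H_1: rank ker ∂_1 − rank ∂_2 = (10 − 4) − 5 = 1, and the invariant factors of ∂_2 are all 1, so H_1 = Z.
  H_2: rank ker ∂_2 − rank ∂_3 = (5 − 5) − 0 = 0, and there is no ∂_3, so H_2 = 0.

(K is a triangulation of the Möbius band.)

H_0 ≅ Z,  H_1 ≅ Z,  H_2 = 0.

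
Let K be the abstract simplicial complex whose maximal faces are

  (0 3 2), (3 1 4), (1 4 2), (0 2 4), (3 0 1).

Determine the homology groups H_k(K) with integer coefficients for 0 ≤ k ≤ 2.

H_0 ≅ Z,  H_1 ≅ Z,  H_2 = 0.

K has 5 vertices, 10 edges, 5 triangles.
rank ∂_0 = 0, rank ∂_1 = 4 ⇒ b_0 = 5 − 0 − 4 = 1; all invariant factors of ∂_1 are 1 so no torsion. So H_0 = Z.
rank ∂_1 = 4, rank ∂_2 = 5 ⇒ b_1 = 10 − 4 − 5 = 1; all invariant factors of ∂_2 are 1 so no torsion. So H_1 = Z.
rank ∂_2 = 5, rank ∂_3 = 0 ⇒ b_2 = 5 − 5 − 0 = 0. So H_2 = 0.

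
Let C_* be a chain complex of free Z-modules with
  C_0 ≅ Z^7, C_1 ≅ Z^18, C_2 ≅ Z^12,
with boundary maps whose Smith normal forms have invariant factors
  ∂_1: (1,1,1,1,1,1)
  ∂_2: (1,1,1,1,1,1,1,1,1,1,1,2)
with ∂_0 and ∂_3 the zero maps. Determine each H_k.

H_0 = Z,  H_1 = Z/2,  H_2 = 0.

H_0: b_0 = 7 − 0 − 6 = 1; torsion from ∂_1 factors > 1: none. So H_0 = Z.
H_1: b_1 = 18 − 6 − 12 = 0; torsion from ∂_2 factors > 1: [2]. So H_1 = Z/2.
H_2: b_2 = 12 − 12 − 0 = 0; torsion from ∂_3 factors > 1: none. So H_2 = 0.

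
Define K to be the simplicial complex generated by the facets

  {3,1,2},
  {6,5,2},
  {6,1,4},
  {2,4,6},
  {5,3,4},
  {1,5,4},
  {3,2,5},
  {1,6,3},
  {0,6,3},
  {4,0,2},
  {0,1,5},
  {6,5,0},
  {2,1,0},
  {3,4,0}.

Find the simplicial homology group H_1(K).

H_1 ≅ Z^2.

K has 7 vertices, 21 edges, 14 triangles.
rank ∂_1 = 6, rank ∂_2 = 13 ⇒ b_1 = 21 − 6 − 13 = 2; all invariant factors of ∂_2 are 1 so no torsion. So H_1 ≅ Z^2.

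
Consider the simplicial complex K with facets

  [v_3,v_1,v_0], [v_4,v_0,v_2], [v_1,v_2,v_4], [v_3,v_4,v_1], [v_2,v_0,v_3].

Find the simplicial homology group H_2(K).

We work with the vertex ordering v_0 < v_1 < v_2 < v_3 < v_4. The simplices of K, each written with vertices in increasing order, are:

  0-simplices (5): [v_0], [v_1], [v_2], [v_3], [v_4]
  1-simplices (10): [v_0,v_1], [v_0,v_2], [v_0,v_3], [v_0,v_4], [v_1,v_2], [v_1,v_3], [v_1,v_4], [v_2,v_3], [v_2,v_4], [v_3,v_4]
  2-simplices (5): [v_0,v_1,v_3], [v_0,v_2,v_3], [v_0,v_2,v_4], [v_1,v_2,v_4], [v_1,v_3,v_4]

giving chain groups C_0 ≅ Z^5, C_1 ≅ Z^10, C_2 ≅ Z^5.

∂_1: C_1 → C_0 is given by ∂[p,q] = [q] − [p]. For instance
  ∂[v_1,v_2] = [v_2] − [v_1].
This gives a 5×10 integer matrix of rank 4; reducing to Smith normal form yields diagonal entries (1,1,1,1).

Boundary ∂_2: C_2 → C_1 acts by ∂[p,q,r] = [q,r] − [p,r] + [p,q]. For instance
  ∂[v_0,v_2,v_3] = [v_2,v_3] − [v_0,v_3] + [v_0,v_2],
  ∂[v_0,v_2,v_4] = [v_2,v_4] − [v_0,v_4] + [v_0,v_2].
As a 10×5 matrix over Z this has rank 5, with invariant factors (1,1,1,1,1).

Computing H_k = (kernel of ∂_k) / (image of ∂_{k+1}):

  H_2: rank ker ∂_2 − rank ∂_3 = (5 − 5) − 0 = 0, and there is no ∂_3, so H_2 = 0.

H_2 ≅ 0.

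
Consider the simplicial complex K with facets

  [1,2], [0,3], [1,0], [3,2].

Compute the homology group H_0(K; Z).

K has 4 vertices, 4 edges.
rank ∂_0 = 0, rank ∂_1 = 3 ⇒ b_0 = 4 − 0 − 3 = 1; all invariant factors of ∂_1 are 1 so no torsion. So H_0 ≅ Z.

H_0 = Z.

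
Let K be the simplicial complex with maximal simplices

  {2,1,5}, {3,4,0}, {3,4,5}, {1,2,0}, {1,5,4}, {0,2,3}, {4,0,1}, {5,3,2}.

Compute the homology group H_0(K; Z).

H_0 ≅ Z.

We work with the vertex ordering 0 < 1 < 2 < 3 < 4 < 5. The simplices of K, each written with vertices in increasing order, are:

  0-simplices (6): [0], [1], [2], [3], [4], [5]
  1-simplices (12): [0,1], [0,2], [0,3], [0,4], [1,2], [1,4], [1,5], [2,3], [2,5], [3,4], [3,5], [4,5]
  2-simplices (8): [0,1,2], [0,1,4], [0,2,3], [0,3,4], [1,2,5], [1,4,5], [2,3,5], [3,4,5]

Hence C_0 ≅ Z^6, C_1 ≅ Z^12, C_2 ≅ Z^8.

Boundary ∂_1: C_1 → C_0 maps an edge to its endpoints' difference, ∂[p,q] = q − p.
The resulting 6×12 matrix has rank 5, and its Smith normal form has invariant factors (1,1,1,1,1).

∂_2: C_2 → C_1 sends each 2-simplex [p,q,r] to [q,r] − [p,r] + [p,q]. For instance
  ∂[2,3,5] = [3,5] − [2,5] + [2,3],
  ∂[3,4,5] = [4,5] − [3,5] + [3,4].
The 12×8 boundary matrix has rank 7 and Smith normal form diag(1,1,1,1,1,1,1).

Reading off H_k = ker ∂_k / im ∂_{k+1}:

  H_0: rank C_0 − rank ∂_1 = 6 − 5 = 1, and the invariant factors of ∂_1 are all 1, so H_0 ≅ Z.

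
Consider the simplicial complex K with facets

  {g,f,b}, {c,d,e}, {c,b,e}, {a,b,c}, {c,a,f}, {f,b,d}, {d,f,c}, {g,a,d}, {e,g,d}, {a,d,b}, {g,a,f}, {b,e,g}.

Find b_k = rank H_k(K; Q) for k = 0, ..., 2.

We work with the vertex ordering a < b < c < d < e < f < g. The simplices of K, each written with vertices in increasing order, are:

  0-simplices (7): a, b, c, d, e, f, g
  1-simplices (18): ab, ac, ad, af, ag, bc, bd, be, bf, bg, cd, ce, cf, de, df, dg, eg, fg
  2-simplices (12): abc, abd, acf, adg, afg, bce, bdf, beg, bfg, cde, cdf, deg

so the chain groups are C_0 ≅ Z^7, C_1 ≅ Z^18, C_2 ≅ Z^12.

The boundary map ∂_1: C_1 → C_0 is given by ∂[p,q] = [q] − [p]. For instance
  ∂ac = c − a.
As a 7×18 matrix over Z this has rank 6, with invariant factors (1,1,1,1,1,1).

The boundary map ∂_2: C_2 → C_1 sends each 2-simplex [p,q,r] to [q,r] − [p,r] + [p,q]. For instance
  ∂acf = cf − af + ac,
  ∂abc = bc − ac + ab.
The 18×12 boundary matrix has rank 12 and Smith normal form diag(1,1,1,1,1,1,1,1,1,1,1,2).

Now H_k = ker ∂_k / im ∂_{k+1}, so:

  H_0: rank C_0 − rank ∂_1 = 7 − 6 = 1, and the invariant factors of ∂_1 are all 1, so H_0 ≅ Z.
  H_1: rank ker ∂_1 − rank ∂_2 = (18 − 6) − 12 = 0, and ∂_2 has invariant factor 2 > 1, so H_1 ≅ Z/2.
  H_2: rank ker ∂_2 − rank ∂_3 = (12 − 12) − 0 = 0, and there is no ∂_3, so H_2 ≅ 0.

As a check, the Euler characteristic is 7 − 18 + 12 = 1, which agrees with 1 − 0 + 0 = 1.

Hence the Betti numbers are b_0 = 1, b_1 = 0, b_2 = 0.

b_0 = 1, b_1 = 0, b_2 = 0.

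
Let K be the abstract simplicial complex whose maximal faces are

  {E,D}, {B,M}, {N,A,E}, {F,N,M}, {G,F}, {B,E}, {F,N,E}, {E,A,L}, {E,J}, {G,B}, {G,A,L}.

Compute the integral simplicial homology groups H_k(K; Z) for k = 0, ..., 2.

H_0 = Z,  H_1 = Z^3,  H_2 = 0.

Fix the vertex order A < B < D < E < F < G < J < L < M < N and write every simplex with vertices in increasing order. Then dim K = 2 and the simplices of K are:

  0-simplices (10): A, B, D, E, F, G, J, L, M, N
  1-simplices (17): AE, AG, AL, AN, BE, BG, BM, DE, EF, EJ, EL, EN, FG, FM, FN, GL, MN
  2-simplices (5): AEL, AEN, AGL, EFN, FMN

giving chain groups C_0 ≅ Z^10, C_1 ≅ Z^17, C_2 ≅ Z^5.

Boundary ∂_1: C_1 → C_0 maps an edge to its endpoints' difference, ∂[p,q] = q − p. For instance
  ∂EJ = J − E.
The resulting 10×17 matrix has rank 9, and its Smith normal form has invariant factors (1,1,1,1,1,1,1,1,1).

Boundary ∂_2: C_2 → C_1 maps a triangle to the signed sum of its edges. For instance
  ∂AGL = GL − AL + AG,
  ∂FMN = MN − FN + FM.
This gives a 17×5 integer matrix of rank 5; reducing to Smith normal form yields diagonal entries (1,1,1,1,1).

From H_k ≅ ker(∂_k) / im(∂_{k+1}) we obtain:

  H_0: rank C_0 − rank ∂_1 = 10 − 9 = 1, and the invariant factors of ∂_1 are all 1, so H_0 = Z.
  H_1: rank ker ∂_1 − rank ∂_2 = (17 − 9) − 5 = 3, and the invariant factors of ∂_2 are all 1, so H_1 = Z^3.
  H_2: rank ker ∂_2 − rank ∂_3 = (5 − 5) − 0 = 0, and there is no ∂_3, so H_2 = 0.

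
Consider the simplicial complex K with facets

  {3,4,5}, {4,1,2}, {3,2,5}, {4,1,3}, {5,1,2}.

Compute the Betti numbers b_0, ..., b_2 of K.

We work with the vertex ordering 1 < 2 < 3 < 4 < 5. The simplices of K, each written with vertices in increasing order, are:

  0-simplices (5): [1], [2], [3], [4], [5]
  1-simplices (10): [1,2], [1,3], [1,4], [1,5], [2,3], [2,4], [2,5], [3,4], [3,5], [4,5]
  2-simplices (5): [1,2,4], [1,2,5], [1,3,4], [2,3,5], [3,4,5]

so the chain groups are C_0 ≅ Z^5, C_1 ≅ Z^10, C_2 ≅ Z^5.

∂_1: C_1 → C_0 sends each edge [p,q] (with p < q) to q − p. For instance
  ∂[1,4] = [4] − [1].
The resulting 5×10 matrix has rank 4, and its Smith normal form has invariant factors (1,1,1,1).

Boundary ∂_2: C_2 → C_1 acts by ∂[p,q,r] = [q,r] − [p,r] + [p,q]. For instance
  ∂[3,4,5] = [4,5] − [3,5] + [3,4],
  ∂[1,3,4] = [3,4] − [1,4] + [1,3].
The resulting 10×5 matrix has rank 5, and its Smith normal form has invariant factors (1,1,1,1,1).

Reading off H_k = ker ∂_k / im ∂_{k+1}:

  H_0: rank C_0 − rank ∂_1 = 5 − 4 = 1, and the invariant factors of ∂_1 are all 1, so H_0 ≅ Z.
  H_1: rank ker ∂_1 − rank ∂_2 = (10 − 4) − 5 = 1, and the invariant factors of ∂_2 are all 1, so H_1 ≅ Z.
  H_2: rank ker ∂_2 − rank ∂_3 = (5 − 5) − 0 = 0, and there is no ∂_3, so H_2 ≅ 0.

(K is a triangulation of the Möbius band.)

Hence the Betti numbers are b_0 = 1, b_1 = 1, b_2 = 0.

b_0 = 1, b_1 = 1, b_2 = 0.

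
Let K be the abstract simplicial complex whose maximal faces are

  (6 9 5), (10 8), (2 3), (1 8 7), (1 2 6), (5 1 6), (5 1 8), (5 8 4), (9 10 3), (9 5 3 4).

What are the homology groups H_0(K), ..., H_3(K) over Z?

K has 10 vertices, 21 edges, 11 triangles, 1 3-simplex.
rank ∂_0 = 0, rank ∂_1 = 9 ⇒ b_0 = 10 − 0 − 9 = 1; all invariant factors of ∂_1 are 1 so no torsion. So H_0 = Z.
rank ∂_1 = 9, rank ∂_2 = 10 ⇒ b_1 = 21 − 9 − 10 = 2; all invariant factors of ∂_2 are 1 so no torsion. So H_1 = Z^2.
rank ∂_2 = 10, rank ∂_3 = 1 ⇒ b_2 = 11 − 10 − 1 = 0; all invariant factors of ∂_3 are 1 so no torsion. So H_2 = 0.
rank ∂_3 = 1, rank ∂_4 = 0 ⇒ b_3 = 1 − 1 − 0 = 0. So H_3 = 0.

H_0 = Z,  H_1 = Z^2,  H_2 = 0,  H_3 = 0.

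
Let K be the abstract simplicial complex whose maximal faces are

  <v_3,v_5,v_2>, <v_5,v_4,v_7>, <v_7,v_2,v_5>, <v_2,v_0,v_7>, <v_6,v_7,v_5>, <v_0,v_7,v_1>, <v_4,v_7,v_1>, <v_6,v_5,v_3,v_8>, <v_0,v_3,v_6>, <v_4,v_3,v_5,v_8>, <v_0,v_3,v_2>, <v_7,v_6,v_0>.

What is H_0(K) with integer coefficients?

H_0 ≅ Z.

Take the total order v_0 < v_1 < v_2 < v_3 < v_4 < v_5 < v_6 < v_7 < v_8 on the vertex set. Then K (dimension 3) consists of the simplices:

  0-simplices (9): [v_0], [v_1], [v_2], [v_3], [v_4], [v_5], [v_6], [v_7], [v_8]
  1-simplices (22): (22 of them)
  2-simplices (17): (17 of them)
  3-simplices (2): [v_3,v_4,v_5,v_8], [v_3,v_5,v_6,v_8]

so the chain groups are C_0 ≅ Z^9, C_1 ≅ Z^22, C_2 ≅ Z^17, C_3 ≅ Z^2.

Boundary ∂_1: C_1 → C_0 is given by ∂[p,q] = [q] − [p]. For instance
  ∂[v_5,v_6] = [v_6] − [v_5].
As a 9×22 matrix over Z this has rank 8, with invariant factors (1,1,1,1,1,1,1,1).

∂_2: C_2 → C_1 maps a triangle to the signed sum of its edges. For instance
  ∂[v_1,v_4,v_7] = [v_4,v_7] − [v_1,v_7] + [v_1,v_4],
  ∂[v_3,v_6,v_8] = [v_6,v_8] − [v_3,v_8] + [v_3,v_6].
The resulting 22×17 matrix has rank 14, and its Smith normal form has invariant factors (1,1,1,1,1,1,1,1,1,1,1,1,1,1).

Boundary ∂_3: C_3 → C_2 sends each 3-simplex σ to the alternating sum Σ_i (−1)^i (σ with its i-th vertex removed). For instance
  ∂[v_3,v_4,v_5,v_8] = [v_4,v_5,v_8] − [v_3,v_5,v_8] + [v_3,v_4,v_8] − [v_3,v_4,v_5],
  ∂[v_3,v_5,v_6,v_8] = [v_5,v_6,v_8] − [v_3,v_6,v_8] + [v_3,v_5,v_8] − [v_3,v_5,v_6].
The resulting 17×2 matrix has rank 2, and its Smith normal form has invariant factors (1,1).

Reading off H_k = ker ∂_k / im ∂_{k+1}:

  H_0: rank C_0 − rank ∂_1 = 9 − 8 = 1, and the invariant factors of ∂_1 are all 1, so H_0 ≅ Z.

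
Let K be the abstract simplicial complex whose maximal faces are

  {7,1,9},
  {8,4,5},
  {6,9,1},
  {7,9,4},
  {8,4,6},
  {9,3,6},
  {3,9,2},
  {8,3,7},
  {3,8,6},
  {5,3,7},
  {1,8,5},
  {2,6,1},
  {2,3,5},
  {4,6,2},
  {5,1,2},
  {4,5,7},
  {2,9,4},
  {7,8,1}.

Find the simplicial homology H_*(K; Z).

Order the vertices as 1 < 2 < 3 < 4 < 5 < 6 < 7 < 8 < 9. Listing each simplex with vertices in this order, K has dimension 2 with simplices:

  0-simplices (9): [1], [2], [3], [4], [5], [6], [7], [8], [9]
  1-simplices (27): (27 of them)
  2-simplices (18): [1,2,5], [1,2,6], [1,5,8], [1,6,9], [1,7,8], [1,7,9], [2,3,5], [2,3,9], [2,4,6], [2,4,9], [3,5,7], [3,6,8], [3,6,9], [3,7,8], [4,5,7], [4,5,8], [4,6,8], [4,7,9]

so the chain groups are C_0 ≅ Z^9, C_1 ≅ Z^27, C_2 ≅ Z^18.

∂_1: C_1 → C_0 sends each edge [p,q] (with p < q) to q − p. For instance
  ∂[6,8] = [8] − [6].
The resulting 9×27 matrix has rank 8, and its Smith normal form has invariant factors (1,1,1,1,1,1,1,1).

The boundary map ∂_2: C_2 → C_1 sends each 2-simplex [p,q,r] to [q,r] − [p,r] + [p,q]. For instance
  ∂[3,7,8] = [7,8] − [3,8] + [3,7],
  ∂[1,7,8] = [7,8] − [1,8] + [1,7].
As a 27×18 matrix over Z this has rank 18, with invariant factors (1,1,1,1,1,1,1,1,1,1,1,1,1,1,1,1,1,2).

Now H_k = ker ∂_k / im ∂_{k+1}, so:

  H_0: rank C_0 − rank ∂_1 = 9 − 8 = 1, and the invariant factors of ∂_1 are all 1, so H_0 = Z.
  H_1: rank ker ∂_1 − rank ∂_2 = (27 − 8) − 18 = 1, and ∂_2 has invariant factor 2 > 1, so H_1 = Z ⊕ Z/2Z.
  H_2: rank ker ∂_2 − rank ∂_3 = (18 − 18) − 0 = 0, and there is no ∂_3, so H_2 = 0.

H_0 ≅ Z,  H_1 ≅ Z ⊕ Z/2Z,  H_2 = 0.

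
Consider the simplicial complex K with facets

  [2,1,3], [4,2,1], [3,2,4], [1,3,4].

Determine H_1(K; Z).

H_1 = 0.

Order the vertices as 1 < 2 < 3 < 4. Listing each simplex with vertices in this order, K has dimension 2 with simplices:

  0-simplices (4): [1], [2], [3], [4]
  1-simplices (6): [1,2], [1,3], [1,4], [2,3], [2,4], [3,4]
  2-simplices (4): [1,2,3], [1,2,4], [1,3,4], [2,3,4]

Hence C_0 ≅ Z^4, C_1 ≅ Z^6, C_2 ≅ Z^4.

Boundary ∂_1: C_1 → C_0 sends each edge [p,q] (with p < q) to q − p. For instance
  ∂[2,4] = [4] − [2].
As a 4×6 matrix over Z this has rank 3, with invariant factors (1,1,1).

Boundary ∂_2: C_2 → C_1 acts by ∂[p,q,r] = [q,r] − [p,r] + [p,q]. For instance
  ∂[2,3,4] = [3,4] − [2,4] + [2,3],
  ∂[1,2,4] = [2,4] − [1,4] + [1,2].
As a 6×4 matrix over Z this has rank 3, with invariant factors (1,1,1).

Computing H_k = (kernel of ∂_k) / (image of ∂_{k+1}):

  H_1: rank ker ∂_1 − rank ∂_2 = (6 − 3) − 3 = 0, and the invariant factors of ∂_2 are all 1, so H_1 ≅ 0.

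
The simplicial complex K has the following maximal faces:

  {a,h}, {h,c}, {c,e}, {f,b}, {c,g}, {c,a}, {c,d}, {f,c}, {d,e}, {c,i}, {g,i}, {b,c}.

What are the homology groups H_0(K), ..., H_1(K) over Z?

Take the total order a < b < c < d < e < f < g < h < i on the vertex set. Then K (dimension 1) consists of the simplices:

  0-simplices (9): a, b, c, d, e, f, g, h, i
  1-simplices (12): ac, ah, bc, bf, cd, ce, cf, cg, ch, ci, de, gi

giving chain groups C_0 ≅ Z^9, C_1 ≅ Z^12.

The boundary map ∂_1: C_1 → C_0 sends each edge [p,q] (with p < q) to q − p.
The resulting 9×12 matrix has rank 8, and its Smith normal form has invariant factors (1,1,1,1,1,1,1,1).

Reading off H_k = ker ∂_k / im ∂_{k+1}:

  H_0: rank C_0 − rank ∂_1 = 9 − 8 = 1, and the invariant factors of ∂_1 are all 1, so H_0 ≅ Z.
  H_1: rank ker ∂_1 − rank ∂_2 = (12 − 8) − 0 = 4, and there is no ∂_2, so H_1 ≅ Z^4.

As a check, the Euler characteristic is 9 − 12 = -3, which agrees with 1 − 4 = -3.
(K is a triangulation of a wedge of 4 circles.)

H_0 ≅ Z,  H_1 ≅ Z^4.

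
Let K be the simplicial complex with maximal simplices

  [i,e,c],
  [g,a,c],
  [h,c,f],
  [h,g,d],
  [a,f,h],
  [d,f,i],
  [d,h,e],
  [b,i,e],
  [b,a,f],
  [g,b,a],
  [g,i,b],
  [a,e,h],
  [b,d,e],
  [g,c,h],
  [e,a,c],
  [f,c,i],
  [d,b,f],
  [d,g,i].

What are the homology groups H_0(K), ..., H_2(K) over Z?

H_0 ≅ Z,  H_1 ≅ Z × Z/2,  H_2 = 0.

K has 9 vertices, 27 edges, 18 triangles.
rank ∂_0 = 0, rank ∂_1 = 8 ⇒ b_0 = 9 − 0 − 8 = 1; all invariant factors of ∂_1 are 1 so no torsion. So H_0 ≅ Z.
rank ∂_1 = 8, rank ∂_2 = 18 ⇒ b_1 = 27 − 8 − 18 = 1; ∂_2 has invariant factor(s) [2] giving torsion. So H_1 ≅ Z × Z/2.
rank ∂_2 = 18, rank ∂_3 = 0 ⇒ b_2 = 18 − 18 − 0 = 0. So H_2 ≅ 0.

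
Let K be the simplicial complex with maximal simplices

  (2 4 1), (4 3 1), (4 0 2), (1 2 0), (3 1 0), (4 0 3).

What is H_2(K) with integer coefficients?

We work with the vertex ordering 0 < 1 < 2 < 3 < 4. The simplices of K, each written with vertices in increasing order, are:

  0-simplices (5): [0], [1], [2], [3], [4]
  1-simplices (9): [0,1], [0,2], [0,3], [0,4], [1,2], [1,3], [1,4], [2,4], [3,4]
  2-simplices (6): [0,1,2], [0,1,3], [0,2,4], [0,3,4], [1,2,4], [1,3,4]

Hence C_0 ≅ Z^5, C_1 ≅ Z^9, C_2 ≅ Z^6.

Boundary ∂_1: C_1 → C_0 sends each edge [p,q] (with p < q) to q − p.
This gives a 5×9 integer matrix of rank 4; reducing to Smith normal form yields diagonal entries (1,1,1,1).

The boundary map ∂_2: C_2 → C_1 sends each 2-simplex [p,q,r] to [q,r] − [p,r] + [p,q]. For instance
  ∂[0,3,4] = [3,4] − [0,4] + [0,3],
  ∂[1,2,4] = [2,4] − [1,4] + [1,2].
As a 9×6 matrix over Z this has rank 5, with invariant factors (1,1,1,1,1).

Reading off H_k = ker ∂_k / im ∂_{k+1}:

  H_2: rank ker ∂_2 − rank ∂_3 = (6 − 5) − 0 = 1, and there is no ∂_3, so H_2 ≅ Z.

H_2 ≅ Z.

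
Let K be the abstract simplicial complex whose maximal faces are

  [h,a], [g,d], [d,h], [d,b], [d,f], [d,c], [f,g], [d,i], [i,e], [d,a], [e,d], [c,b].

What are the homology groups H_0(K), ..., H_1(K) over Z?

We work with the vertex ordering a < b < c < d < e < f < g < h < i. The simplices of K, each written with vertices in increasing order, are:

  0-simplices (9): a, b, c, d, e, f, g, h, i
  1-simplices (12): ad, ah, bc, bd, cd, de, df, dg, dh, di, ei, fg

so the chain groups are C_0 ≅ Z^9, C_1 ≅ Z^12.

The boundary map ∂_1: C_1 → C_0 maps an edge to its endpoints' difference, ∂[p,q] = q − p. For instance
  ∂dh = h − d.
As a 9×12 matrix over Z this has rank 8, with invariant factors (1,1,1,1,1,1,1,1).

Reading off H_k = ker ∂_k / im ∂_{k+1}:

  H_0: rank C_0 − rank ∂_1 = 9 − 8 = 1, and the invariant factors of ∂_1 are all 1, so H_0 ≅ Z.
  H_1: rank ker ∂_1 − rank ∂_2 = (12 − 8) − 0 = 4, and there is no ∂_2, so H_1 ≅ Z^4.

(K is a triangulation of a wedge of 4 circles.)

H_0 ≅ Z,  H_1 ≅ Z^4.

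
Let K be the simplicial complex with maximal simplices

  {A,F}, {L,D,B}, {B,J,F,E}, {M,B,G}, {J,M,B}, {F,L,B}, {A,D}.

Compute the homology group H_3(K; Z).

H_3 = 0.

Fix the vertex order A < B < D < E < F < G < J < L < M and write every simplex with vertices in increasing order. Then dim K = 3 and the simplices of K are:

  0-simplices (9): A, B, D, E, F, G, J, L, M
  1-simplices (16): AD, AF, BD, BE, BF, BG, BJ, BL, BM, DL, EF, EJ, FJ, FL, GM, JM
  2-simplices (8): BDL, BEF, BEJ, BFJ, BFL, BGM, BJM, EFJ
  3-simplices (1): BEFJ

giving chain groups C_0 ≅ Z^9, C_1 ≅ Z^16, C_2 ≅ Z^8, C_3 ≅ Z^1.

The boundary map ∂_1: C_1 → C_0 is given by ∂[p,q] = [q] − [p]. For instance
  ∂AD = D − A.
This gives a 9×16 integer matrix of rank 8; reducing to Smith normal form yields diagonal entries (1,1,1,1,1,1,1,1).

The boundary map ∂_2: C_2 → C_1 sends each 2-simplex [p,q,r] to [q,r] − [p,r] + [p,q]. For instance
  ∂BJM = JM − BM + BJ,
  ∂BEJ = EJ − BJ + BE.
As a 16×8 matrix over Z this has rank 7, with invariant factors (1,1,1,1,1,1,1).

Boundary ∂_3: C_3 → C_2 sends each 3-simplex σ to the alternating sum Σ_i (−1)^i (σ with its i-th vertex removed). For instance
  ∂BEFJ = EFJ − BFJ + BEJ − BEF.
The resulting 8×1 matrix has rank 1, and its Smith normal form has invariant factors (1).

Reading off H_k = ker ∂_k / im ∂_{k+1}:

  H_3: rank ker ∂_3 − rank ∂_4 = (1 − 1) − 0 = 0, and there is no ∂_4, so H_3 = 0.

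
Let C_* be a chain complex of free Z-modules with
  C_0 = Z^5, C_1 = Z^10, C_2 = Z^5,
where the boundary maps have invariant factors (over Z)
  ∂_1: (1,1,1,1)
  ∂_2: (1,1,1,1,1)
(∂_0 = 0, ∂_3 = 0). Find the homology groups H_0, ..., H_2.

H_0: b_0 = 5 − 0 − 4 = 1; torsion from ∂_1 factors > 1: none. So H_0 ≅ Z.
H_1: b_1 = 10 − 4 − 5 = 1; torsion from ∂_2 factors > 1: none. So H_1 ≅ Z.
H_2: b_2 = 5 − 5 − 0 = 0; torsion from ∂_3 factors > 1: none. So H_2 ≅ 0.

H_0 ≅ Z,  H_1 ≅ Z,  H_2 = 0.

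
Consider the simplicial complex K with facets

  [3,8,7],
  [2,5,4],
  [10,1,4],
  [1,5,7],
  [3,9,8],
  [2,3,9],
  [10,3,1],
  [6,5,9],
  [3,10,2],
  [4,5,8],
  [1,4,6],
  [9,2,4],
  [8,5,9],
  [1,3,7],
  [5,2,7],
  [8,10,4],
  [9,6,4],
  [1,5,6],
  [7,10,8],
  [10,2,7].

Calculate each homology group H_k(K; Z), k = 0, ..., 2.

K has 10 vertices, 30 edges, 20 triangles.
rank ∂_0 = 0, rank ∂_1 = 9 ⇒ b_0 = 10 − 0 − 9 = 1; all invariant factors of ∂_1 are 1 so no torsion. So H_0 ≅ Z.
rank ∂_1 = 9, rank ∂_2 = 20 ⇒ b_1 = 30 − 9 − 20 = 1; ∂_2 has invariant factor(s) [2] giving torsion. So H_1 ≅ Z × Z/2.
rank ∂_2 = 20, rank ∂_3 = 0 ⇒ b_2 = 20 − 20 − 0 = 0. So H_2 ≅ 0.

H_0 = Z,  H_1 = Z × Z/2,  H_2 = 0.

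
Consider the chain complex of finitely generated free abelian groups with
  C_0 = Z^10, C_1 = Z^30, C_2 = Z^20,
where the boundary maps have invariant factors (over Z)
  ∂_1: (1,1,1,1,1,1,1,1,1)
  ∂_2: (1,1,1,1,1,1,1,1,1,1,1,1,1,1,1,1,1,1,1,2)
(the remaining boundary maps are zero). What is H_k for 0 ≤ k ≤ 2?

H_0: b_0 = 10 − 0 − 9 = 1; torsion from ∂_1 factors > 1: none. So H_0 ≅ Z.
H_1: b_1 = 30 − 9 − 20 = 1; torsion from ∂_2 factors > 1: [2]. So H_1 ≅ Z ⊕ Z_2.
H_2: b_2 = 20 − 20 − 0 = 0; torsion from ∂_3 factors > 1: none. So H_2 ≅ 0.

H_0 ≅ Z,  H_1 ≅ Z ⊕ Z_2,  H_2 = 0.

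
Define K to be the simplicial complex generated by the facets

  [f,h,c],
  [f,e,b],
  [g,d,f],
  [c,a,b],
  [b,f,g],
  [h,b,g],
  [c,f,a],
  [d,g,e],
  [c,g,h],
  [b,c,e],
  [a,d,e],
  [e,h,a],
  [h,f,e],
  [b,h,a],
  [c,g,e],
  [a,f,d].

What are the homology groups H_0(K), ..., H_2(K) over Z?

We work with the vertex ordering a < b < c < d < e < f < g < h. The simplices of K, each written with vertices in increasing order, are:

  0-simplices (8): a, b, c, d, e, f, g, h
  1-simplices (24): ab, ac, ad, ae, af, ah, bc, be, bf, bg, bh, ce, cf, cg, ch, de, df, dg, ef, eg, eh, fg, fh, gh
  2-simplices (16): abc, abh, acf, ade, adf, aeh, bce, bef, bfg, bgh, ceg, cfh, cgh, deg, dfg, efh

giving chain groups C_0 ≅ Z^8, C_1 ≅ Z^24, C_2 ≅ Z^16.

Boundary ∂_1: C_1 → C_0 is given by ∂[p,q] = [q] − [p]. For instance
  ∂bh = h − b.
This gives a 8×24 integer matrix of rank 7; reducing to Smith normal form yields diagonal entries (1,1,1,1,1,1,1).

∂_2: C_2 → C_1 sends each 2-simplex [p,q,r] to [q,r] − [p,r] + [p,q]. For instance
  ∂aeh = eh − ah + ae,
  ∂abh = bh − ah + ab.
The resulting 24×16 matrix has rank 15, and its Smith normal form has invariant factors (1,1,1,1,1,1,1,1,1,1,1,1,1,1,1).

From H_k ≅ ker(∂_k) / im(∂_{k+1}) we obtain:

  H_0: rank C_0 − rank ∂_1 = 8 − 7 = 1, and the invariant factors of ∂_1 are all 1, so H_0 = Z.
  H_1: rank ker ∂_1 − rank ∂_2 = (24 − 7) − 15 = 2, and the invariant factors of ∂_2 are all 1, so H_1 = Z^2.
  H_2: rank ker ∂_2 − rank ∂_3 = (16 − 15) − 0 = 1, and there is no ∂_3, so H_2 = Z.

(K is a triangulation of the torus T^2.)

H_0 ≅ Z,  H_1 ≅ Z^2,  H_2 ≅ Z.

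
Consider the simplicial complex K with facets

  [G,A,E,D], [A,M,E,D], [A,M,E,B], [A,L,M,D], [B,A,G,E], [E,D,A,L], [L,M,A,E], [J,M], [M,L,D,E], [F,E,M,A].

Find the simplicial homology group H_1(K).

H_1 ≅ 0.

We work with the vertex ordering A < B < D < E < F < G < J < L < M. The simplices of K, each written with vertices in increasing order, are:

  0-simplices (9): A, B, D, E, F, G, J, L, M
  1-simplices (21): AB, AD, AE, AF, AG, AL, AM, BE, BG, BM, DE, DG, DL, DM, EF, EG, EL, EM, FM, JM, LM
  2-simplices (21): ABE, ABG, ABM, ADE, ADG, ADL, ADM, AEF, AEG, AEL, AEM, AFM, ALM, BEG, BEM, DEG, DEL, DEM, DLM, EFM, ELM
  3-simplices (9): ABEG, ABEM, ADEG, ADEL, ADEM, ADLM, AEFM, AELM, DELM

giving chain groups C_0 ≅ Z^9, C_1 ≅ Z^21, C_2 ≅ Z^21, C_3 ≅ Z^9.

The boundary map ∂_1: C_1 → C_0 is given by ∂[p,q] = [q] − [p].
The 9×21 boundary matrix has rank 8 and Smith normal form diag(1,1,1,1,1,1,1,1).

Boundary ∂_2: C_2 → C_1 acts by ∂[p,q,r] = [q,r] − [p,r] + [p,q]. For instance
  ∂BEG = EG − BG + BE,
  ∂ADM = DM − AM + AD.
The resulting 21×21 matrix has rank 13, and its Smith normal form has invariant factors (1,1,1,1,1,1,1,1,1,1,1,1,1).

The boundary map ∂_3: C_3 → C_2 sends each 3-simplex σ to the alternating sum Σ_i (−1)^i (σ with its i-th vertex removed). For instance
  ∂ADEL = DEL − AEL + ADL − ADE,
  ∂ABEG = BEG − AEG + ABG − ABE.
The resulting 21×9 matrix has rank 8, and its Smith normal form has invariant factors (1,1,1,1,1,1,1,1).

Now H_k = ker ∂_k / im ∂_{k+1}, so:

  H_1: rank ker ∂_1 − rank ∂_2 = (21 − 8) − 13 = 0, and the invariant factors of ∂_2 are all 1, so H_1 = 0.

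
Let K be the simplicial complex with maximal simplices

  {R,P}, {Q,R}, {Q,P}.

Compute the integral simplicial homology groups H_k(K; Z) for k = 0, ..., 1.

H_0 ≅ Z,  H_1 ≅ Z.

Order the vertices as P < Q < R. Listing each simplex with vertices in this order, K has dimension 1 with simplices:

  0-simplices (3): P, Q, R
  1-simplices (3): PQ, PR, QR

so the chain groups are C_0 ≅ Z^3, C_1 ≅ Z^3.

The boundary map ∂_1: C_1 → C_0 is given by ∂[p,q] = [q] − [p].
As a 3×3 matrix over Z this has rank 2, with invariant factors (1,1).

From H_k ≅ ker(∂_k) / im(∂_{k+1}) we obtain:

  H_0: rank C_0 − rank ∂_1 = 3 − 2 = 1, and the invariant factors of ∂_1 are all 1, so H_0 = Z.
  H_1: rank ker ∂_1 − rank ∂_2 = (3 − 2) − 0 = 1, and there is no ∂_2, so H_1 = Z.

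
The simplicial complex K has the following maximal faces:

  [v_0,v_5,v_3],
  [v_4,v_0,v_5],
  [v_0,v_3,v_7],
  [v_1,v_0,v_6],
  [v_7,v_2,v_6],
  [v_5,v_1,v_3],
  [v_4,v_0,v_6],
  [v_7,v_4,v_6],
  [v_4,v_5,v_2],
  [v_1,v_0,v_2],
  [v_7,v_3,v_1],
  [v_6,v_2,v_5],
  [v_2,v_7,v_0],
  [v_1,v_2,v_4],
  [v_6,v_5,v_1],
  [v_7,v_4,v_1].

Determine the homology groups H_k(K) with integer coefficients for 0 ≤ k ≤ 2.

We work with the vertex ordering v_0 < v_1 < v_2 < v_3 < v_4 < v_5 < v_6 < v_7. The simplices of K, each written with vertices in increasing order, are:

  0-simplices (8): [v_0], [v_1], [v_2], [v_3], [v_4], [v_5], [v_6], [v_7]
  1-simplices (24): (24 of them)
  2-simplices (16): (16 of them)

Hence C_0 ≅ Z^8, C_1 ≅ Z^24, C_2 ≅ Z^16.

Boundary ∂_1: C_1 → C_0 sends each edge [p,q] (with p < q) to q − p.
The 8×24 boundary matrix has rank 7 and Smith normal form diag(1,1,1,1,1,1,1).

Boundary ∂_2: C_2 → C_1 sends each 2-simplex [p,q,r] to [q,r] − [p,r] + [p,q]. For instance
  ∂[v_2,v_6,v_7] = [v_6,v_7] − [v_2,v_7] + [v_2,v_6],
  ∂[v_0,v_4,v_6] = [v_4,v_6] − [v_0,v_6] + [v_0,v_4].
As a 24×16 matrix over Z this has rank 15, with invariant factors (1,1,1,1,1,1,1,1,1,1,1,1,1,1,1).

Reading off H_k = ker ∂_k / im ∂_{k+1}:

  H_0: rank C_0 − rank ∂_1 = 8 − 7 = 1, and the invariant factors of ∂_1 are all 1, so H_0 = Z.
  H_1: rank ker ∂_1 − rank ∂_2 = (24 − 7) − 15 = 2, and the invariant factors of ∂_2 are all 1, so H_1 = Z^2.
  H_2: rank ker ∂_2 − rank ∂_3 = (16 − 15) − 0 = 1, and there is no ∂_3, so H_2 = Z.

H_0 ≅ Z,  H_1 ≅ Z^2,  H_2 ≅ Z.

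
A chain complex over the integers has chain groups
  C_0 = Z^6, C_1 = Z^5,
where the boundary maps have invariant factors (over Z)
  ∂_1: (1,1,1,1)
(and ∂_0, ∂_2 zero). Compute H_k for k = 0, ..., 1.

H_0: b_0 = 6 − 0 − 4 = 2; torsion from ∂_1 factors > 1: none. So H_0 ≅ Z^2.
H_1: b_1 = 5 − 4 − 0 = 1; torsion from ∂_2 factors > 1: none. So H_1 ≅ Z.

H_0 ≅ Z^2,  H_1 ≅ Z.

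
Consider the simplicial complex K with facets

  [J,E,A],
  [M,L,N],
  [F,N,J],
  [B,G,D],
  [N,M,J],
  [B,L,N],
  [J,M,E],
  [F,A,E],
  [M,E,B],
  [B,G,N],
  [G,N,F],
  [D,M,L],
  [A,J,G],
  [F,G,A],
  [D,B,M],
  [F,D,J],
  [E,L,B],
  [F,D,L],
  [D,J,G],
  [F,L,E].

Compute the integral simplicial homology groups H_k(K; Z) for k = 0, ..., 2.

Order the vertices as A < B < D < E < F < G < J < L < M < N. Listing each simplex with vertices in this order, K has dimension 2 with simplices:

  0-simplices (10): A, B, D, E, F, G, J, L, M, N
  1-simplices (30): AE, AF, AG, AJ, BD, BE, BG, BL, BM, BN, DF, DG, DJ, DL, DM, EF, EJ, EL, EM, FG, FJ, FL, FN, GJ, GN, JM, JN, LM, LN, MN
  2-simplices (20): AEF, AEJ, AFG, AGJ, BDG, BDM, BEL, BEM, BGN, BLN, DFJ, DFL, DGJ, DLM, EFL, EJM, FGN, FJN, JMN, LMN

giving chain groups C_0 ≅ Z^10, C_1 ≅ Z^30, C_2 ≅ Z^20.

∂_1: C_1 → C_0 maps an edge to its endpoints' difference, ∂[p,q] = q − p. For instance
  ∂BN = N − B.
The resulting 10×30 matrix has rank 9, and its Smith normal form has invariant factors (1,1,1,1,1,1,1,1,1).

∂_2: C_2 → C_1 sends each 2-simplex [p,q,r] to [q,r] − [p,r] + [p,q]. For instance
  ∂EJM = JM − EM + EJ,
  ∂AGJ = GJ − AJ + AG.
As a 30×20 matrix over Z this has rank 20, with invariant factors (1,1,1,1,1,1,1,1,1,1,1,1,1,1,1,1,1,1,1,2).

Reading off H_k = ker ∂_k / im ∂_{k+1}:

  H_0: rank C_0 − rank ∂_1 = 10 − 9 = 1, and the invariant factors of ∂_1 are all 1, so H_0 ≅ Z.
  H_1: rank ker ∂_1 − rank ∂_2 = (30 − 9) − 20 = 1, and ∂_2 has invariant factor 2 > 1, so H_1 ≅ Z ⊕ Z/2.
  H_2: rank ker ∂_2 − rank ∂_3 = (20 − 20) − 0 = 0, and there is no ∂_3, so H_2 ≅ 0.

(K is a triangulation of the Klein bottle.)

H_0 ≅ Z,  H_1 ≅ Z ⊕ Z/2,  H_2 = 0.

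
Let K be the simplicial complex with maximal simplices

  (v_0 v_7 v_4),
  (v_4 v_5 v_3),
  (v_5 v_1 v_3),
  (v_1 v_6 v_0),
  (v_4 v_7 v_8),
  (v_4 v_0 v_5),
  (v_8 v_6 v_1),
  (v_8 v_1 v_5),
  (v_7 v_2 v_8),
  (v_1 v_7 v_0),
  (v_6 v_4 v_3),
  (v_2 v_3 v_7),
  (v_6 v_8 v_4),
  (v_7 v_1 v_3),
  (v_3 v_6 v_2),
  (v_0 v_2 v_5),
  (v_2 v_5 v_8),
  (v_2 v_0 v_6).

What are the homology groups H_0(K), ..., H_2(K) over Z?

H_0 = Z,  H_1 = Z^2,  H_2 = Z.

We work with the vertex ordering v_0 < v_1 < v_2 < v_3 < v_4 < v_5 < v_6 < v_7 < v_8. The simplices of K, each written with vertices in increasing order, are:

  0-simplices (9): [v_0], [v_1], [v_2], [v_3], [v_4], [v_5], [v_6], [v_7], [v_8]
  1-simplices (27): (27 of them)
  2-simplices (18): (18 of them)

so the chain groups are C_0 ≅ Z^9, C_1 ≅ Z^27, C_2 ≅ Z^18.

∂_1: C_1 → C_0 is given by ∂[p,q] = [q] − [p].
This gives a 9×27 integer matrix of rank 8; reducing to Smith normal form yields diagonal entries (1,1,1,1,1,1,1,1).

The boundary map ∂_2: C_2 → C_1 sends each 2-simplex [p,q,r] to [q,r] − [p,r] + [p,q]. For instance
  ∂[v_1,v_3,v_7] = [v_3,v_7] − [v_1,v_7] + [v_1,v_3],
  ∂[v_0,v_1,v_6] = [v_1,v_6] − [v_0,v_6] + [v_0,v_1].
This gives a 27×18 integer matrix of rank 17; reducing to Smith normal form yields diagonal entries (1,1,1,1,1,1,1,1,1,1,1,1,1,1,1,1,1).

From H_k ≅ ker(∂_k) / im(∂_{k+1}) we obtain:

  H_0: rank C_0 − rank ∂_1 = 9 − 8 = 1, and the invariant factors of ∂_1 are all 1, so H_0 = Z.
  H_1: rank ker ∂_1 − rank ∂_2 = (27 − 8) − 17 = 2, and the invariant factors of ∂_2 are all 1, so H_1 = Z^2.
  H_2: rank ker ∂_2 − rank ∂_3 = (18 − 17) − 0 = 1, and there is no ∂_3, so H_2 = Z.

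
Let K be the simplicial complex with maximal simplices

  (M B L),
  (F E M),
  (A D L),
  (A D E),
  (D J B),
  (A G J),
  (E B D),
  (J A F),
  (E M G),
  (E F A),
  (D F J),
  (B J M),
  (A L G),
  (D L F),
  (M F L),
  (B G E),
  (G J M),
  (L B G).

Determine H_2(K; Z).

H_2 = 0.

K has 9 vertices, 27 edges, 18 triangles.
rank ∂_2 = 18, rank ∂_3 = 0 ⇒ b_2 = 18 − 18 − 0 = 0. So H_2 = 0.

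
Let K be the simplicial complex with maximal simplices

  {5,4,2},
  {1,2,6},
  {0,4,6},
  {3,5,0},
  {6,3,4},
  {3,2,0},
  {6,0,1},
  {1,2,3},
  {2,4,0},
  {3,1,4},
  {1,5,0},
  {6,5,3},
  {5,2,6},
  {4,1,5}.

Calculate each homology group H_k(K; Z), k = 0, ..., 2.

H_0 ≅ Z,  H_1 ≅ Z^2,  H_2 ≅ Z.

Fix the vertex order 0 < 1 < 2 < 3 < 4 < 5 < 6 and write every simplex with vertices in increasing order. Then dim K = 2 and the simplices of K are:

  0-simplices (7): [0], [1], [2], [3], [4], [5], [6]
  1-simplices (21): [0,1], [0,2], [0,3], [0,4], [0,5], [0,6], [1,2], [1,3], [1,4], [1,5], [1,6], [2,3], [2,4], [2,5], [2,6], [3,4], [3,5], [3,6], [4,5], [4,6], [5,6]
  2-simplices (14): [0,1,5], [0,1,6], [0,2,3], [0,2,4], [0,3,5], [0,4,6], [1,2,3], [1,2,6], [1,3,4], [1,4,5], [2,4,5], [2,5,6], [3,4,6], [3,5,6]

giving chain groups C_0 ≅ Z^7, C_1 ≅ Z^21, C_2 ≅ Z^14.

Boundary ∂_1: C_1 → C_0 is given by ∂[p,q] = [q] − [p]. For instance
  ∂[0,2] = [2] − [0].
As a 7×21 matrix over Z this has rank 6, with invariant factors (1,1,1,1,1,1).

Boundary ∂_2: C_2 → C_1 acts by ∂[p,q,r] = [q,r] − [p,r] + [p,q]. For instance
  ∂[0,2,4] = [2,4] − [0,4] + [0,2],
  ∂[0,4,6] = [4,6] − [0,6] + [0,4].
This gives a 21×14 integer matrix of rank 13; reducing to Smith normal form yields diagonal entries (1,1,1,1,1,1,1,1,1,1,1,1,1).

Reading off H_k = ker ∂_k / im ∂_{k+1}:

  H_0: rank C_0 − rank ∂_1 = 7 − 6 = 1, and the invariant factors of ∂_1 are all 1, so H_0 ≅ Z.
  H_1: rank ker ∂_1 − rank ∂_2 = (21 − 6) − 13 = 2, and the invariant factors of ∂_2 are all 1, so H_1 ≅ Z^2.
  H_2: rank ker ∂_2 − rank ∂_3 = (14 − 13) − 0 = 1, and there is no ∂_3, so H_2 ≅ Z.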